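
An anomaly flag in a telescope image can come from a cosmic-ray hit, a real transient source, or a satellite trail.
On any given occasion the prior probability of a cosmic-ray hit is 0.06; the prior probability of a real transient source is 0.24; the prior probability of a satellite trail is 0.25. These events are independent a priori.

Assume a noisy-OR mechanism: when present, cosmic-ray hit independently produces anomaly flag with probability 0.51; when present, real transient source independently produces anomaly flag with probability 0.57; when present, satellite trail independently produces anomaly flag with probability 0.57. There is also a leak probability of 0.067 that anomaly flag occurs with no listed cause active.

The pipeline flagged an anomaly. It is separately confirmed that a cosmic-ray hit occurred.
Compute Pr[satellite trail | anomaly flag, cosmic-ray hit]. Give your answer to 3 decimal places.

Under noisy-OR, P(anomaly flag | causes) = 1 − (1−0.067)·∏(1−qᵢ) over the active causes.
By total probability over the 4 (real transient source, satellite trail) configurations:
  P(anomaly flag | cosmic-ray hit) = 0.54283×0.76×0.75 + 0.803417×0.76×0.25 + 0.803417×0.24×0.75 + 0.915469×0.24×0.25
        = 0.309413 + 0.152649 + 0.144615 + 0.054928 = 0.661605
Configurations with satellite trail contribute 0.207577, so
  P(satellite trail | anomaly flag, cosmic-ray hit) = 0.207577 / 0.661605 ≈ 0.314

Pr[satellite trail | anomaly flag, cosmic-ray hit] ≈ 0.314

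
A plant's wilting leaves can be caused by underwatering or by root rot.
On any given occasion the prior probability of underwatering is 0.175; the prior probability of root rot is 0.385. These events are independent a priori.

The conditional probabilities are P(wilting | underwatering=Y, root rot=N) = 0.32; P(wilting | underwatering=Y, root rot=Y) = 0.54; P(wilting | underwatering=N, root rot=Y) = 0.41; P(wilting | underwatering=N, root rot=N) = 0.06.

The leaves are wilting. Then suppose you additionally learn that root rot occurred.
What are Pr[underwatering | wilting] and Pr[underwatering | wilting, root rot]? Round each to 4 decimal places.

Pr[underwatering | wilting] ≈ 0.3059; Pr[underwatering | wilting, root rot] ≈ 0.2184

P(wilting) = 0.06*0.825*0.615 + 0.41*0.825*0.385 + 0.32*0.175*0.615 + 0.54*0.175*0.385 = 0.030442 + 0.130226 + 0.034440 + 0.036382 = 0.231490
Of this, 0.070822 comes from 0.034440 + 0.036382 (the underwatering=true cases).
So P(underwatering | wilting) = 0.070822/0.231490 ≈ 0.3059.

Now condition on the additional information:
Enumerate both values of underwatering and weight by the priors:
  P(wilting | root rot) = 0.41×0.825 + 0.54×0.175
        = 0.338250 + 0.094500 = 0.432750
The terms with underwatering present sum to 0.094500, so
  P(underwatering | wilting, root rot) = 0.094500 / 0.432750 ≈ 0.2184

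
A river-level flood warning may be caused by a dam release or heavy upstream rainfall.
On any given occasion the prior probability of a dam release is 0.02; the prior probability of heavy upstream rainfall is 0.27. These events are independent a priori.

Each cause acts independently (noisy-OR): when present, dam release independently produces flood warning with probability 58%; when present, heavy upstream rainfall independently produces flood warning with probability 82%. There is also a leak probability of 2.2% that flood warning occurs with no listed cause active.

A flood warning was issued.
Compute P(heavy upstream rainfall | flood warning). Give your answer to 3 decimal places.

P(heavy upstream rainfall | flood warning) ≈ 0.902

Under noisy-OR, P(flood warning | causes) = 1 − (1−0.022)·∏(1−qᵢ) over the active causes.
Enumerate the 4 (dam release, heavy upstream rainfall) configurations and weight by the priors:
  P(flood warning) = 0.022×0.98×0.73 + 0.82396×0.98×0.27 + 0.58924×0.02×0.73 + 0.926063×0.02×0.27
        = 0.015739 + 0.218020 + 0.008603 + 0.005001 = 0.247363
Keeping only the heavy upstream rainfall-present terms gives 0.223021, so
  P(heavy upstream rainfall | flood warning) = 0.223021 / 0.247363 ≈ 0.902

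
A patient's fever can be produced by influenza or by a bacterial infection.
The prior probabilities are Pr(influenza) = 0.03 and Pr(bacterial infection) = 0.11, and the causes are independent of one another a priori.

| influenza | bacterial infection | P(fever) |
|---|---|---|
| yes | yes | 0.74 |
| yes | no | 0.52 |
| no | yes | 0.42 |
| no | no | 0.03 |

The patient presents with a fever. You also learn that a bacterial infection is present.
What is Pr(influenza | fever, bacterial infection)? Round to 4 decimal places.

By total probability over both values of influenza:
  P(fever | bacterial infection) = 0.42·0.97 + 0.74·0.03
        = 0.407400 + 0.022200 = 0.429600
Keeping only the influenza-present terms gives 0.022200, so
  P(influenza | fever, bacterial infection) = 0.022200 / 0.429600 ≈ 0.0517

Pr(influenza | fever, bacterial infection) ≈ 0.0517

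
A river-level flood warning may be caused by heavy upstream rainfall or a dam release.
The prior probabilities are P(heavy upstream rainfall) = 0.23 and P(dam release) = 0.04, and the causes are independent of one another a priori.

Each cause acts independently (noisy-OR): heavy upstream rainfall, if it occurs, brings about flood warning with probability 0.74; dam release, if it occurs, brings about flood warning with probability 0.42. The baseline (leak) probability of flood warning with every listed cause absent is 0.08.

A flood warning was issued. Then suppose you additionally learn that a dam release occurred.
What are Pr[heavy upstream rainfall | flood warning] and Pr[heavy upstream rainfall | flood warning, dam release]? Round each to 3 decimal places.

Pr[heavy upstream rainfall | flood warning] ≈ 0.705; Pr[heavy upstream rainfall | flood warning, dam release] ≈ 0.355

Under noisy-OR, P(flood warning | causes) = 1 − (1−0.08)·∏(1−qᵢ) over the active causes.
P(flood warning) = 0.08·0.77·0.96 + 0.4664·0.77·0.04 + 0.7608·0.23·0.96 + 0.861264·0.23·0.04 = 0.059136 + 0.014365 + 0.167985 + 0.007924 = 0.249410
Of this, 0.175909 comes from 0.167985 + 0.007924 (the heavy upstream rainfall=true cases).
P(heavy upstream rainfall | flood warning) = 0.175909 / 0.249410 ≈ 0.705

With the extra evidence:
Enumerate both values of heavy upstream rainfall and weight by the priors:
  P(flood warning | dam release) = 0.4664*0.77 + 0.861264*0.23
        = 0.359128 + 0.198091 = 0.557219
Keeping only the heavy upstream rainfall-present terms gives 0.198091, so
  P(heavy upstream rainfall | flood warning, dam release) = 0.198091 / 0.557219 ≈ 0.355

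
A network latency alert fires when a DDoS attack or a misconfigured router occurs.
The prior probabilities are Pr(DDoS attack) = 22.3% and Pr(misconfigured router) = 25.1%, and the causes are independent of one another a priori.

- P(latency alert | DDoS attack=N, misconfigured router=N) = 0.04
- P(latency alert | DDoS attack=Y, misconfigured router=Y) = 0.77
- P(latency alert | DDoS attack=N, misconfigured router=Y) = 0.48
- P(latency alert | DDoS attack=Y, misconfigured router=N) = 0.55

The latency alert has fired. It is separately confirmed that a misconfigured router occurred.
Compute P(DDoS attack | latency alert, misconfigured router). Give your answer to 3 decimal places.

P(latency alert | misconfigured router) = 0.48×0.777 + 0.77×0.223 = 0.372960 + 0.171710 = 0.544670
The DDoS attack-present share is 0.77×0.223 = 0.171710.
So P(DDoS attack | latency alert, misconfigured router) = 0.171710/0.544670 ≈ 0.315.

P(DDoS attack | latency alert, misconfigured router) ≈ 0.315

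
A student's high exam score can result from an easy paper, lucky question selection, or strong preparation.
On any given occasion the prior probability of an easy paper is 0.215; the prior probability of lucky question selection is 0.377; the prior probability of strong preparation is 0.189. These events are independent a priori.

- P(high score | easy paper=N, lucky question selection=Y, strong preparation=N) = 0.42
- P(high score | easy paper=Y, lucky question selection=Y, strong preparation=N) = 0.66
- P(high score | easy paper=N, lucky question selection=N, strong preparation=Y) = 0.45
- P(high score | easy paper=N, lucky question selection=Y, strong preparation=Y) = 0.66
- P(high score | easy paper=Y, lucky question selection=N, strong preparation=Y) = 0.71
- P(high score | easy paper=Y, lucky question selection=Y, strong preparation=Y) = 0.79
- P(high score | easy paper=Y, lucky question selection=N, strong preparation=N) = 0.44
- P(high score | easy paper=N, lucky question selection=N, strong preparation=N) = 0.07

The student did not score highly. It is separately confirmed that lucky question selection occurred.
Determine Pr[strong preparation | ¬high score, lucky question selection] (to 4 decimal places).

Pr[strong preparation | ¬high score, lucky question selection] ≈ 0.1210

Weight on strong preparation=true, given the evidence: 0.050444 + 0.008533 = 0.058977
The normalizing constant is 0.58*0.785*0.811 + 0.34*0.785*0.189 + 0.34*0.215*0.811 + 0.21*0.215*0.189 = 0.487509
Posterior = 0.058977 / 0.487509 ≈ 0.1210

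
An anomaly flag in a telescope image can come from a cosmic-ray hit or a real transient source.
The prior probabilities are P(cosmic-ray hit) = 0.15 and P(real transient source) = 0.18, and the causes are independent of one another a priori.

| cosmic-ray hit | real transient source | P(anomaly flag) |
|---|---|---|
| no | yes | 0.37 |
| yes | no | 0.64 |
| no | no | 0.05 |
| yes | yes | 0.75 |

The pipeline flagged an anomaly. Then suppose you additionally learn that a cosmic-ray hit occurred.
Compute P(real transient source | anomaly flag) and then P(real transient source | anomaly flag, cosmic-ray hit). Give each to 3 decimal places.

P(real transient source | anomaly flag) ≈ 0.404; P(real transient source | anomaly flag, cosmic-ray hit) ≈ 0.205

By total probability over the 4 (cosmic-ray hit, real transient source) configurations:
  P(anomaly flag) = 0.05·0.85·0.82 + 0.37·0.85·0.18 + 0.64·0.15·0.82 + 0.75·0.15·0.18
        = 0.034850 + 0.056610 + 0.078720 + 0.020250 = 0.190430
Configurations with real transient source contribute 0.076860, so
  P(real transient source | anomaly flag) = 0.076860 / 0.190430 ≈ 0.404

Now also conditioning on cosmic-ray hit=true:
Enumerate both values of real transient source and weight by the priors:
  P(anomaly flag | cosmic-ray hit) = 0.64×0.82 + 0.75×0.18
        = 0.524800 + 0.135000 = 0.659800
Keeping only the real transient source-present terms gives 0.135000, so
  P(real transient source | anomaly flag, cosmic-ray hit) = 0.135000 / 0.659800 ≈ 0.205
This is intercausal reasoning (explaining away): once cosmic-ray hit accounts for the anomaly flag, real transient source becomes less likely.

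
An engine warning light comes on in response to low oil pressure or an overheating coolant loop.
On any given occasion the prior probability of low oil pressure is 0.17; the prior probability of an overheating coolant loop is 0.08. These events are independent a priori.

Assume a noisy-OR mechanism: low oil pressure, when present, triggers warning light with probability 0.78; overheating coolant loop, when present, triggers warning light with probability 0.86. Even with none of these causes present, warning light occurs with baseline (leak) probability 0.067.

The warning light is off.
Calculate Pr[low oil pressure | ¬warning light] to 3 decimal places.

Under noisy-OR, P(warning light | causes) = 1 − (1−0.067)·∏(1−qᵢ) over the active causes.
P(¬warning light) = 0.933·0.83·0.92 + 0.13062·0.83·0.08 + 0.20526·0.17·0.92 + 0.028736·0.17·0.08 = 0.712439 + 0.008673 + 0.032103 + 0.000391 = 0.753606
Of this, 0.032494 comes from 0.032103 + 0.000391 (the low oil pressure=true cases).
P(low oil pressure | ¬warning light) = 0.032494 / 0.753606 ≈ 0.043

Pr[low oil pressure | ¬warning light] ≈ 0.043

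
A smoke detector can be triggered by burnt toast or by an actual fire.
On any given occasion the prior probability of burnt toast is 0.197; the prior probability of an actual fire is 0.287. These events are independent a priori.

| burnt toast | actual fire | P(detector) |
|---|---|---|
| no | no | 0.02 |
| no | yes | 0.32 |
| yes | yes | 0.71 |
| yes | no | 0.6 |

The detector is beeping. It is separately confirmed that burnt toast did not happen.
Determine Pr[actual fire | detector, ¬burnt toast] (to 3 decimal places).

Pr[actual fire | detector, ¬burnt toast] ≈ 0.866

P(detector | ¬burnt toast) = 0.02·0.713 + 0.32·0.287 = 0.014260 + 0.091840 = 0.106100
The actual fire-present share is 0.32·0.287 = 0.091840.
So P(actual fire | detector, ¬burnt toast) = 0.091840/0.106100 ≈ 0.866.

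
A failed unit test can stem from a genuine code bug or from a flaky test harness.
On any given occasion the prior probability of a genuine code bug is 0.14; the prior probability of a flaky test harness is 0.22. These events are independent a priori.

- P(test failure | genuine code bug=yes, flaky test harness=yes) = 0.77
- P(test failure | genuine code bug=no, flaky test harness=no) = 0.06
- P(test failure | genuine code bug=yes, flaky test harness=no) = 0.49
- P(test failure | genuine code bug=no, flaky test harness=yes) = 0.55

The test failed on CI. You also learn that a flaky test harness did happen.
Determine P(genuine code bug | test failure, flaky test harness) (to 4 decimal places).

P(genuine code bug | test failure, flaky test harness) ≈ 0.1856

Sum P(test failure|·) weighted by the priors over both values of genuine code bug:
  P(test failure | flaky test harness) = 0.55·0.86 + 0.77·0.14
        = 0.473000 + 0.107800 = 0.580800
Keeping only the genuine code bug-present terms gives 0.107800, so
  P(genuine code bug | test failure, flaky test harness) = 0.107800 / 0.580800 ≈ 0.1856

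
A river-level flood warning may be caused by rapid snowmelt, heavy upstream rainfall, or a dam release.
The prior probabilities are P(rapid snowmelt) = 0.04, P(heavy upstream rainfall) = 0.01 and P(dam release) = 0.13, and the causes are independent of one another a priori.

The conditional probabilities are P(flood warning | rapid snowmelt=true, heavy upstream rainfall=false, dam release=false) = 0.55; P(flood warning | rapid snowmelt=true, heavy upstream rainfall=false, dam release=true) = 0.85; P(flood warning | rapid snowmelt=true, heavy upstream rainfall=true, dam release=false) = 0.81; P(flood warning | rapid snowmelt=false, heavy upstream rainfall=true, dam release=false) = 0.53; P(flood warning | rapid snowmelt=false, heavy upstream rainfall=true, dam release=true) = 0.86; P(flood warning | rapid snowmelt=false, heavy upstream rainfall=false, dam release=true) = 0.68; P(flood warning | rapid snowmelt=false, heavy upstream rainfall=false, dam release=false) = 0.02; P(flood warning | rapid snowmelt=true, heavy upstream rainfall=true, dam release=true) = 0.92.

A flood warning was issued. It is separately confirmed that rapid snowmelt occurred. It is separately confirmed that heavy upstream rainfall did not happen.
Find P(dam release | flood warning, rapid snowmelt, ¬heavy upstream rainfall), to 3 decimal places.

P(dam release | flood warning, rapid snowmelt, ¬heavy upstream rainfall) ≈ 0.188

By total probability over both values of dam release:
  P(flood warning | rapid snowmelt, ¬heavy upstream rainfall) = 0.55·0.87 + 0.85·0.13
        = 0.478500 + 0.110500 = 0.589000
Keeping only the dam release-present terms gives 0.110500, so
  P(dam release | flood warning, rapid snowmelt, ¬heavy upstream rainfall) = 0.110500 / 0.589000 ≈ 0.188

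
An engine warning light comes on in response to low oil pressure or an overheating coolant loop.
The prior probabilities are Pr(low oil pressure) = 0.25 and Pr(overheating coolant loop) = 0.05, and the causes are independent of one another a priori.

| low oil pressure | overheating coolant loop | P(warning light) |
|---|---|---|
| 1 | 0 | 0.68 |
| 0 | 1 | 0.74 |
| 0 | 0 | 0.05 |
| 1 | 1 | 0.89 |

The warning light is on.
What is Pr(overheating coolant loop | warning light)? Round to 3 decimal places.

Pr(overheating coolant loop | warning light) ≈ 0.165

By total probability over the 4 (low oil pressure, overheating coolant loop) configurations:
  P(warning light) = 0.05·0.75·0.95 + 0.74·0.75·0.05 + 0.68·0.25·0.95 + 0.89·0.25·0.05
        = 0.035625 + 0.027750 + 0.161500 + 0.011125 = 0.236000
Keeping only the overheating coolant loop-present terms gives 0.038875, so
  P(overheating coolant loop | warning light) = 0.038875 / 0.236000 ≈ 0.165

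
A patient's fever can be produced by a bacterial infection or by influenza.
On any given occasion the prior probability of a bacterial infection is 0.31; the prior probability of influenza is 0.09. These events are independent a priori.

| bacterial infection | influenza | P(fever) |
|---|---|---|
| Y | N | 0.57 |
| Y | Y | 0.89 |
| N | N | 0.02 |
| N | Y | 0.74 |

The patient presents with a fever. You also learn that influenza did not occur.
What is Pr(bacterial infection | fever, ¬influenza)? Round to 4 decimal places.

Sum P(fever|·) weighted by the priors over both values of bacterial infection:
  P(fever | ¬influenza) = 0.02×0.69 + 0.57×0.31
        = 0.013800 + 0.176700 = 0.190500
The terms with bacterial infection present sum to 0.176700, so
  P(bacterial infection | fever, ¬influenza) = 0.176700 / 0.190500 ≈ 0.9276

Pr(bacterial infection | fever, ¬influenza) ≈ 0.9276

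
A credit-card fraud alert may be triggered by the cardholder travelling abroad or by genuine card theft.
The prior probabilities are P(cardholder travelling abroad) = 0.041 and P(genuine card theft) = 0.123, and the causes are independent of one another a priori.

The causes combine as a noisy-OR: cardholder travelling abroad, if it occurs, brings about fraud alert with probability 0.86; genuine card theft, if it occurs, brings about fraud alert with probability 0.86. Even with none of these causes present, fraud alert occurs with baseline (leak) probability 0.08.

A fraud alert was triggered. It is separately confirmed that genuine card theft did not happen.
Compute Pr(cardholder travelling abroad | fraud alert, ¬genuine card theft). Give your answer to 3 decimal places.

Under noisy-OR, P(fraud alert | causes) = 1 − (1−0.08)·∏(1−qᵢ) over the active causes.
P(fraud alert | ¬genuine card theft) = 0.08*0.959 + 0.8712*0.041 = 0.076720 + 0.035719 = 0.112439
Of this, 0.035719 comes from 0.8712*0.041 (the cardholder travelling abroad=true cases).
So P(cardholder travelling abroad | fraud alert, ¬genuine card theft) = 0.035719/0.112439 ≈ 0.318.

Pr(cardholder travelling abroad | fraud alert, ¬genuine card theft) ≈ 0.318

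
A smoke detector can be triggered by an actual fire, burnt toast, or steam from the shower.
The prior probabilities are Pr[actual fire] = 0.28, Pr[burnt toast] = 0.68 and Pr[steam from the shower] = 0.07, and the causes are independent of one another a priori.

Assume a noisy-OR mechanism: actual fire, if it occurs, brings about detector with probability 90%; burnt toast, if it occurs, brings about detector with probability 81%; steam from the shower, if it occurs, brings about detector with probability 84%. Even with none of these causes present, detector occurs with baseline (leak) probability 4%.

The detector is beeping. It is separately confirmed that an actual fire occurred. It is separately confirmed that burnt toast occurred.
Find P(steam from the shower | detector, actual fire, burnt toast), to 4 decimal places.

Under noisy-OR, P(detector | causes) = 1 − (1−0.04)·∏(1−qᵢ) over the active causes.
Sum P(detector|·) weighted by the priors over both values of steam from the shower:
  P(detector | actual fire, burnt toast) = 0.98176×0.93 + 0.997082×0.07
        = 0.913037 + 0.069796 = 0.982833
Keeping only the steam from the shower-present terms gives 0.069796, so
  P(steam from the shower | detector, actual fire, burnt toast) = 0.069796 / 0.982833 ≈ 0.0710

P(steam from the shower | detector, actual fire, burnt toast) ≈ 0.0710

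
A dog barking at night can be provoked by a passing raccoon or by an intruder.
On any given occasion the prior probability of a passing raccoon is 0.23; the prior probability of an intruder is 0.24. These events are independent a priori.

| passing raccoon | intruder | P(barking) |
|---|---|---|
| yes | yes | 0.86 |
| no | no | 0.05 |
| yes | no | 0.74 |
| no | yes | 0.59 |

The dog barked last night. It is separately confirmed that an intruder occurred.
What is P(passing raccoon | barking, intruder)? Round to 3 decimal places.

Enumerate both values of passing raccoon and weight by the priors:
  P(barking | intruder) = 0.59×0.77 + 0.86×0.23
        = 0.454300 + 0.197800 = 0.652100
The terms with passing raccoon present sum to 0.197800, so
  P(passing raccoon | barking, intruder) = 0.197800 / 0.652100 ≈ 0.303

P(passing raccoon | barking, intruder) ≈ 0.303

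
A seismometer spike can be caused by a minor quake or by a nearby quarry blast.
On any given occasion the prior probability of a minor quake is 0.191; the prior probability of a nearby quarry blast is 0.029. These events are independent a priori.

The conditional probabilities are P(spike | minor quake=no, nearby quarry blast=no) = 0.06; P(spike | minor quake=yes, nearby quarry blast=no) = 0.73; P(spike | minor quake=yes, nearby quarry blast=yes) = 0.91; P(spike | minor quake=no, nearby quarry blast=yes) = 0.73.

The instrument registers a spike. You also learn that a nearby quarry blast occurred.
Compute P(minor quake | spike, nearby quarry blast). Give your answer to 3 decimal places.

P(minor quake | spike, nearby quarry blast) ≈ 0.227

P(spike | nearby quarry blast) = 0.73·0.809 + 0.91·0.191 = 0.590570 + 0.173810 = 0.764380
Restricting to configurations with minor quake present: 0.91·0.191 = 0.173810.
Hence the posterior is 0.173810/0.764380 ≈ 0.227.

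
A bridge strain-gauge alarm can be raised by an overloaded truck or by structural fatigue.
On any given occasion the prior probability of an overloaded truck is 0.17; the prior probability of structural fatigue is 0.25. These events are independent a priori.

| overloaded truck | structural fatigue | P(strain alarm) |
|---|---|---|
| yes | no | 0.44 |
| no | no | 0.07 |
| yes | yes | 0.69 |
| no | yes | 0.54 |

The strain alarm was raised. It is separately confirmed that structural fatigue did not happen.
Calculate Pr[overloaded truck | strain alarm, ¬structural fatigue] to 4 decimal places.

By total probability over both values of overloaded truck:
  P(strain alarm | ¬structural fatigue) = 0.07*0.83 + 0.44*0.17
        = 0.058100 + 0.074800 = 0.132900
Configurations with overloaded truck contribute 0.074800, so
  P(overloaded truck | strain alarm, ¬structural fatigue) = 0.074800 / 0.132900 ≈ 0.5628

Pr[overloaded truck | strain alarm, ¬structural fatigue] ≈ 0.5628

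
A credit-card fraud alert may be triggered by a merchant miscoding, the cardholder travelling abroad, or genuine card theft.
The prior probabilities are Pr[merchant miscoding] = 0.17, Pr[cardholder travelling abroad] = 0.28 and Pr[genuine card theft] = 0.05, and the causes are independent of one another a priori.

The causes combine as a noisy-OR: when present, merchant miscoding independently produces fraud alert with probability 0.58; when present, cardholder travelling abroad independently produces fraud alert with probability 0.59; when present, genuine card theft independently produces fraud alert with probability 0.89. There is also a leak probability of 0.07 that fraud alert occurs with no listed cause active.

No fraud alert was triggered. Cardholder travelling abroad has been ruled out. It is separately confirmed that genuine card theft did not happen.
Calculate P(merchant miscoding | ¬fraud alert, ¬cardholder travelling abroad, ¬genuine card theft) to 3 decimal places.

P(merchant miscoding | ¬fraud alert, ¬cardholder travelling abroad, ¬genuine card theft) ≈ 0.079

Under noisy-OR, P(fraud alert | causes) = 1 − (1−0.07)·∏(1−qᵢ) over the active causes.
Sum P(¬fraud alert|·) weighted by the priors over both values of merchant miscoding:
  P(¬fraud alert | ¬cardholder travelling abroad, ¬genuine card theft) = 0.93×0.83 + 0.3906×0.17
        = 0.771900 + 0.066402 = 0.838302
Configurations with merchant miscoding contribute 0.066402, so
  P(merchant miscoding | ¬fraud alert, ¬cardholder travelling abroad, ¬genuine card theft) = 0.066402 / 0.838302 ≈ 0.079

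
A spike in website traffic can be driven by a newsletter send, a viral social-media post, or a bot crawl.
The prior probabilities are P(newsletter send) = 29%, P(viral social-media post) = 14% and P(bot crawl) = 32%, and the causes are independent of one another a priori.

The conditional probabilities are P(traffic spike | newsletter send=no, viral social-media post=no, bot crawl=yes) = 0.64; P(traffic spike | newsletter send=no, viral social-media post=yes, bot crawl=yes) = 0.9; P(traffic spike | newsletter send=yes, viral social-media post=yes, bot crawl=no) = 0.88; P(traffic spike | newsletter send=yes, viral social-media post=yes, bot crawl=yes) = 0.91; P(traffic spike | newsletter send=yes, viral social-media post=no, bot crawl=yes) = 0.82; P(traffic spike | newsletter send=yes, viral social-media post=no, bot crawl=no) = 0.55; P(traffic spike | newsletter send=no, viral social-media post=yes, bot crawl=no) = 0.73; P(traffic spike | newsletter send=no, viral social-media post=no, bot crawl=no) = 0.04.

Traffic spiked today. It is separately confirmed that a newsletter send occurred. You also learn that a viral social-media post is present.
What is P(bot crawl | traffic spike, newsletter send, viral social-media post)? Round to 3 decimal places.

P(bot crawl | traffic spike, newsletter send, viral social-media post) ≈ 0.327

P(traffic spike | newsletter send, viral social-media post) = 0.88×0.68 + 0.91×0.32 = 0.598400 + 0.291200 = 0.889600
Restricting to configurations with bot crawl present: 0.91×0.32 = 0.291200.
P(bot crawl | traffic spike, newsletter send, viral social-media post) = 0.291200 / 0.889600 ≈ 0.327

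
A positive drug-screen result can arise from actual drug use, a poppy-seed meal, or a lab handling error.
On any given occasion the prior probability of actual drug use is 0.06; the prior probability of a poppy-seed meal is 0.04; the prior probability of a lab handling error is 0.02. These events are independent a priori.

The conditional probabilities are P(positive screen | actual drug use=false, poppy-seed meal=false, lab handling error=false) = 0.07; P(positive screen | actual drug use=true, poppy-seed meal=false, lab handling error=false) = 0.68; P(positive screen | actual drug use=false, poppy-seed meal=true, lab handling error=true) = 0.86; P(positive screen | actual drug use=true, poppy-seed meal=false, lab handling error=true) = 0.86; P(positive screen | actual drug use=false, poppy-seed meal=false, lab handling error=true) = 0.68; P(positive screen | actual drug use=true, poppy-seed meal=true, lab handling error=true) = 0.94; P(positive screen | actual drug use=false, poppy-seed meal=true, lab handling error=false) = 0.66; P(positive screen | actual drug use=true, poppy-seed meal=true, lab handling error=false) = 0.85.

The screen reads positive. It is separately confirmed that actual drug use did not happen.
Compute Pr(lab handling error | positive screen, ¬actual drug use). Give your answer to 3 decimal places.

By total probability over the 4 (poppy-seed meal, lab handling error) configurations:
  P(positive screen | ¬actual drug use) = 0.07·0.96·0.98 + 0.68·0.96·0.02 + 0.66·0.04·0.98 + 0.86·0.04·0.02
        = 0.065856 + 0.013056 + 0.025872 + 0.000688 = 0.105472
Configurations with lab handling error contribute 0.013744, so
  P(lab handling error | positive screen, ¬actual drug use) = 0.013744 / 0.105472 ≈ 0.130

Pr(lab handling error | positive screen, ¬actual drug use) ≈ 0.130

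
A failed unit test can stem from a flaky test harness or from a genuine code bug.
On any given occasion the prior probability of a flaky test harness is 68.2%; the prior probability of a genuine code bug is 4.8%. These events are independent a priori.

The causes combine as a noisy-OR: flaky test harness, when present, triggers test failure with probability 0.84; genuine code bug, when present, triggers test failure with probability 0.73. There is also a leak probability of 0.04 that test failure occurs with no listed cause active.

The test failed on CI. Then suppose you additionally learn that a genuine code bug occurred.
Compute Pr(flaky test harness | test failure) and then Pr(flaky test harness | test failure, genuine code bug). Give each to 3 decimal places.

Under noisy-OR, P(test failure | causes) = 1 − (1−0.04)·∏(1−qᵢ) over the active causes.
Numerator (weight on configurations with flaky test harness): 0.549537 + 0.031378 = 0.580915
Denominator P(test failure): 0.04·0.318·0.952 + 0.7408·0.318·0.048 + 0.8464·0.682·0.952 + 0.958528·0.682·0.048 = 0.604332
Posterior = 0.580915 / 0.604332 ≈ 0.961

Now also conditioning on genuine code bug=true:
For the numerator, keep only flaky test harness=true terms: 0.958528*0.682 = 0.653716
Normalizer over all consistent configurations: 0.7408*0.318 + 0.958528*0.682 = 0.889290
P(flaky test harness | test failure, genuine code bug) = 0.653716/0.889290 ≈ 0.735
— genuine code bug explains away the evidence for flaky test harness.

Pr(flaky test harness | test failure) ≈ 0.961; Pr(flaky test harness | test failure, genuine code bug) ≈ 0.735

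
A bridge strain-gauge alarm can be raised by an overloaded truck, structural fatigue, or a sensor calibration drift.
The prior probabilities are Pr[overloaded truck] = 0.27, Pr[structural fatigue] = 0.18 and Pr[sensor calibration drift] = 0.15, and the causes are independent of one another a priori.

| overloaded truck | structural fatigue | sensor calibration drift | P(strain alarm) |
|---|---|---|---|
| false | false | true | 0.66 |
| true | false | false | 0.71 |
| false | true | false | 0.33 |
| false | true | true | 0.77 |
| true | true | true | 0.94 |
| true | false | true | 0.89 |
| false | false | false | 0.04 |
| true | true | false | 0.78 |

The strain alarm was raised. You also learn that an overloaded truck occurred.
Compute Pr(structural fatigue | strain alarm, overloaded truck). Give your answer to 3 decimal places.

Pr(structural fatigue | strain alarm, overloaded truck) ≈ 0.193

Sum P(strain alarm|·) weighted by the priors over the 4 (structural fatigue, sensor calibration drift) configurations:
  P(strain alarm | overloaded truck) = 0.71×0.82×0.85 + 0.89×0.82×0.15 + 0.78×0.18×0.85 + 0.94×0.18×0.15
        = 0.494870 + 0.109470 + 0.119340 + 0.025380 = 0.749060
The terms with structural fatigue present sum to 0.144720, so
  P(structural fatigue | strain alarm, overloaded truck) = 0.144720 / 0.749060 ≈ 0.193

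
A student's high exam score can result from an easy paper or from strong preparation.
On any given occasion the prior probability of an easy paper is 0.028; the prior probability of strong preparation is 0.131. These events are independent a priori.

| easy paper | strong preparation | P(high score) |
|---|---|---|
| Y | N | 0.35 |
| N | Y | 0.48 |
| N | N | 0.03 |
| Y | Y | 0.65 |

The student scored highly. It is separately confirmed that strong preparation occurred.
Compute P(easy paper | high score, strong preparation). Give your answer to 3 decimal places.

By total probability over both values of easy paper:
  P(high score | strong preparation) = 0.48×0.972 + 0.65×0.028
        = 0.466560 + 0.018200 = 0.484760
Configurations with easy paper contribute 0.018200, so
  P(easy paper | high score, strong preparation) = 0.018200 / 0.484760 ≈ 0.038

P(easy paper | high score, strong preparation) ≈ 0.038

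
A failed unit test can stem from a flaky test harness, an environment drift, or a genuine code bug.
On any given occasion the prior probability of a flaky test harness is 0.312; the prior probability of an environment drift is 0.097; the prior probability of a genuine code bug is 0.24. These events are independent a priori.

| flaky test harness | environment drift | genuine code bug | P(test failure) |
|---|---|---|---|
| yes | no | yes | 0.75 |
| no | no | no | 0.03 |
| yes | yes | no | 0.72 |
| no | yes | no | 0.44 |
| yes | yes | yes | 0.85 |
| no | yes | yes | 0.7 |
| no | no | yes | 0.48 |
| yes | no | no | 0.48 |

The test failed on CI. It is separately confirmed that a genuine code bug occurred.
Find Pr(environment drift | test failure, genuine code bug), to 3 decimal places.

Pr(environment drift | test failure, genuine code bug) ≈ 0.124

Numerator (weight on configurations with environment drift): 0.046715 + 0.025724 = 0.072439
The normalizing constant is 0.48×0.688×0.903 + 0.7×0.688×0.097 + 0.75×0.312×0.903 + 0.85×0.312×0.097 = 0.581948
P(environment drift | test failure, genuine code bug) = 0.072439/0.581948 ≈ 0.124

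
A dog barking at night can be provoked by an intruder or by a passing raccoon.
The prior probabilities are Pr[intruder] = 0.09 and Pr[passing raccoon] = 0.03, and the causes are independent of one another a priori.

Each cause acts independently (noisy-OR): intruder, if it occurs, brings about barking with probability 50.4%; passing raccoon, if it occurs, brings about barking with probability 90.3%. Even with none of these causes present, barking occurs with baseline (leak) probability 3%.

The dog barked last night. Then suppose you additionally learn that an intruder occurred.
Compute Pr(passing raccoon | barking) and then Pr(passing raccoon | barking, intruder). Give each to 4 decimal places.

Under noisy-OR, P(barking | causes) = 1 − (1−0.03)·∏(1−qᵢ) over the active causes.
By total probability over the 4 (intruder, passing raccoon) configurations:
  P(barking) = 0.03×0.91×0.97 + 0.90591×0.91×0.03 + 0.51888×0.09×0.97 + 0.953331×0.09×0.03
        = 0.026481 + 0.024731 + 0.045298 + 0.002574 = 0.099084
The terms with passing raccoon present sum to 0.027305, so
  P(passing raccoon | barking) = 0.027305 / 0.099084 ≈ 0.2756

With the extra evidence:
Numerator (weight on configurations with passing raccoon): 0.953331×0.03 = 0.028600
Normalizer over all consistent configurations: 0.51888×0.97 + 0.953331×0.03 = 0.531914
P(passing raccoon | barking, intruder) = 0.028600/0.531914 ≈ 0.0538

Pr(passing raccoon | barking) ≈ 0.2756; Pr(passing raccoon | barking, intruder) ≈ 0.0538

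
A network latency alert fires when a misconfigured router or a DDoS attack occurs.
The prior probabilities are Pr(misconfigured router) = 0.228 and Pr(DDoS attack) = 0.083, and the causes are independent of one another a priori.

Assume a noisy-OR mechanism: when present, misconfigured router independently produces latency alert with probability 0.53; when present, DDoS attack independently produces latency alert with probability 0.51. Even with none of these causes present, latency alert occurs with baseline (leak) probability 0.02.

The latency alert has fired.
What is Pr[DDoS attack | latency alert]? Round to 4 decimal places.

Pr[DDoS attack | latency alert] ≈ 0.2742

Under noisy-OR, P(latency alert | causes) = 1 − (1−0.02)·∏(1−qᵢ) over the active causes.
Numerator (weight on configurations with DDoS attack): 0.033307 + 0.014653 = 0.047960
Denominator P(latency alert): 0.02·0.772·0.917 + 0.5198·0.772·0.083 + 0.5394·0.228·0.917 + 0.774306·0.228·0.083 = 0.174894
P(DDoS attack | latency alert) = 0.047960/0.174894 ≈ 0.2742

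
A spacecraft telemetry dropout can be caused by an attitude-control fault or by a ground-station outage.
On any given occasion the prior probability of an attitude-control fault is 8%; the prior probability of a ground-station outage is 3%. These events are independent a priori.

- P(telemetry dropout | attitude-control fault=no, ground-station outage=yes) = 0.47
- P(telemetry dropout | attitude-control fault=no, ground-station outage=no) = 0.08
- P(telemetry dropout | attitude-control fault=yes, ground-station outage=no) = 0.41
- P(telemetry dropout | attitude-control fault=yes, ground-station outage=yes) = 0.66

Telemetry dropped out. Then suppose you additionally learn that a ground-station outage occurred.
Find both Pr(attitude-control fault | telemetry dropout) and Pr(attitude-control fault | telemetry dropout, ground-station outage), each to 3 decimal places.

Pr(attitude-control fault | telemetry dropout) ≈ 0.284; Pr(attitude-control fault | telemetry dropout, ground-station outage) ≈ 0.109

Sum P(telemetry dropout|·) weighted by the priors over the 4 (attitude-control fault, ground-station outage) configurations:
  P(telemetry dropout) = 0.08·0.92·0.97 + 0.47·0.92·0.03 + 0.41·0.08·0.97 + 0.66·0.08·0.03
        = 0.071392 + 0.012972 + 0.031816 + 0.001584 = 0.117764
Keeping only the attitude-control fault-present terms gives 0.033400, so
  P(attitude-control fault | telemetry dropout) = 0.033400 / 0.117764 ≈ 0.284

With the extra evidence:
Enumerate both values of attitude-control fault and weight by the priors:
  P(telemetry dropout | ground-station outage) = 0.47*0.92 + 0.66*0.08
        = 0.432400 + 0.052800 = 0.485200
Keeping only the attitude-control fault-present terms gives 0.052800, so
  P(attitude-control fault | telemetry dropout, ground-station outage) = 0.052800 / 0.485200 ≈ 0.109
This is intercausal reasoning (explaining away): once ground-station outage accounts for the telemetry dropout, attitude-control fault becomes less likely.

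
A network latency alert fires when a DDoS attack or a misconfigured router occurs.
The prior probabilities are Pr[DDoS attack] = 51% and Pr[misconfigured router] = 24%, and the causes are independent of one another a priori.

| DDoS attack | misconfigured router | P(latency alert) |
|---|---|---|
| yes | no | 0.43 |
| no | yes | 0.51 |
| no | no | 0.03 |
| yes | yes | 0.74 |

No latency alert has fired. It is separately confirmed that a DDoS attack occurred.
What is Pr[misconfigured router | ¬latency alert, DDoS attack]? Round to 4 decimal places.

Numerator (weight on configurations with misconfigured router): 0.26·0.24 = 0.062400
The normalizing constant is 0.57·0.76 + 0.26·0.24 = 0.495600
Posterior = 0.062400 / 0.495600 ≈ 0.1259

Pr[misconfigured router | ¬latency alert, DDoS attack] ≈ 0.1259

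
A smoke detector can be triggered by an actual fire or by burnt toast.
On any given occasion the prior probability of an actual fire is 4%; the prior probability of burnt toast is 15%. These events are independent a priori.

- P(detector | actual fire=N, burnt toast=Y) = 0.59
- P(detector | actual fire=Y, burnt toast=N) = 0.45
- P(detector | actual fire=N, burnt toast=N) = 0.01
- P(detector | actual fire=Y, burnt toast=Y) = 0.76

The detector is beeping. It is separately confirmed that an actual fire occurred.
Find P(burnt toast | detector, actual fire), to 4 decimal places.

P(detector | actual fire) = 0.45·0.85 + 0.76·0.15 = 0.382500 + 0.114000 = 0.496500
Of this, 0.114000 comes from 0.76·0.15 (the burnt toast=true cases).
Hence the posterior is 0.114000/0.496500 ≈ 0.2296.

P(burnt toast | detector, actual fire) ≈ 0.2296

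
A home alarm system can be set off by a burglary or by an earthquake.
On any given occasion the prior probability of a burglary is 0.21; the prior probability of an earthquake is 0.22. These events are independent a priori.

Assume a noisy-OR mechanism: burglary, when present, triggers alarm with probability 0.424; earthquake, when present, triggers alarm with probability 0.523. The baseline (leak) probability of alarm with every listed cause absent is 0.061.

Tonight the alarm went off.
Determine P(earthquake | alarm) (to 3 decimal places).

P(earthquake | alarm) ≈ 0.536

Under noisy-OR, P(alarm | causes) = 1 − (1−0.061)·∏(1−qᵢ) over the active causes.
Numerator (weight on configurations with earthquake): 0.095954 + 0.034281 = 0.130235
Denominator P(alarm): 0.061*0.79*0.78 + 0.552097*0.79*0.22 + 0.459136*0.21*0.78 + 0.742008*0.21*0.22 = 0.243029
P(earthquake | alarm) = 0.130235/0.243029 ≈ 0.536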